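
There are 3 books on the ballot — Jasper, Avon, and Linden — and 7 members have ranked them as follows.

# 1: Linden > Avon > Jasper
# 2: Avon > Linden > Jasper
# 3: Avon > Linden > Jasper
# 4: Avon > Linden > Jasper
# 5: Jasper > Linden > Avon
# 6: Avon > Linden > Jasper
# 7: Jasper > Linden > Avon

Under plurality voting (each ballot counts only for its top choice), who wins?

Avon

First-place vote totals:
  Jasper: 2
  Avon: 4
  Linden: 1
Avon has the most first-place votes.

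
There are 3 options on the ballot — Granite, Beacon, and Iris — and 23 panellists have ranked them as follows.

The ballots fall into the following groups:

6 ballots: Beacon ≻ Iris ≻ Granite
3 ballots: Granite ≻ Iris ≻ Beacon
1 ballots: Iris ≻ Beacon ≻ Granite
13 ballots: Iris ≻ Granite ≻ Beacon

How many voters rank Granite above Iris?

3

Ballots ranking Granite above Iris: 3.
Ballots ranking Iris above Granite: 6+1+13 = 20.
So 3 of 23 voters prefer Granite to Iris.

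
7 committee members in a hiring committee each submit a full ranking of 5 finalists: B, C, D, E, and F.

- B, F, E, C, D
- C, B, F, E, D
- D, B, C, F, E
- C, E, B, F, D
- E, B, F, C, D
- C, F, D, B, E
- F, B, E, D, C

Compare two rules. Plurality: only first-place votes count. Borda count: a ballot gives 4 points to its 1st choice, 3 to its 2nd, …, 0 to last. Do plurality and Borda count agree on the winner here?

Plurality first-place counts: B 1, C 3, D 1, E 1, F 1 → C.
Borda totals: B 19, C 16, D 7, E 12, F 16 → B.
The two rules disagree: plurality picks C, Borda picks B.

No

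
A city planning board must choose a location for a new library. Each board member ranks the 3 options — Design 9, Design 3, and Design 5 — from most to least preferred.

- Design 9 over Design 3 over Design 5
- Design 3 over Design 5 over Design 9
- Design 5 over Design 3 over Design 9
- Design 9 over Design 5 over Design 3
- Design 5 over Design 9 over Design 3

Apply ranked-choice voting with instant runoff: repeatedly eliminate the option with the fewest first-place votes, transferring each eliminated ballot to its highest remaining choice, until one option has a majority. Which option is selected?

Round 1: Design 9 2, Design 5 2, Design 3 1. Design 3 has the fewest and is eliminated.
Round 2: Design 5 3, Design 9 2. Design 5 has a majority.

Design 5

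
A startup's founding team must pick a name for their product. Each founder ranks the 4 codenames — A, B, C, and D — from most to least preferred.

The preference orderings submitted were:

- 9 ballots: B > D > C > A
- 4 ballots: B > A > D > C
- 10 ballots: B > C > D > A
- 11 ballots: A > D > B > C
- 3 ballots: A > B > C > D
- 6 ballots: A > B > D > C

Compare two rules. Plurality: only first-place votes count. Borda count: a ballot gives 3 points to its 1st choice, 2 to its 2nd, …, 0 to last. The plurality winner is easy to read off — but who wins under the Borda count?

B

Plurality first-place counts: A 20, B 23, C 0, D 0 → B.
Borda totals: A 68, B 98, C 32, D 60 → B.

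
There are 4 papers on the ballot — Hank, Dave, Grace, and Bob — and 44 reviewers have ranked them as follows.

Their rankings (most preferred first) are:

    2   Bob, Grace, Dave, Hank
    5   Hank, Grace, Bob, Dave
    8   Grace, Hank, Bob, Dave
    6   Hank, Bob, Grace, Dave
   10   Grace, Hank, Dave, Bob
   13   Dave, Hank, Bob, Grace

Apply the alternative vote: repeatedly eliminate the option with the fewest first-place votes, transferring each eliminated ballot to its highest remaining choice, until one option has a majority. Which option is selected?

Grace

Round 1: Grace 18, Dave 13, Hank 11, Bob 2. Bob has the fewest and is eliminated.
Round 2: Grace 20, Dave 13, Hank 11. Hank has the fewest and is eliminated.
Round 3: Grace 31, Dave 13. Grace has a majority.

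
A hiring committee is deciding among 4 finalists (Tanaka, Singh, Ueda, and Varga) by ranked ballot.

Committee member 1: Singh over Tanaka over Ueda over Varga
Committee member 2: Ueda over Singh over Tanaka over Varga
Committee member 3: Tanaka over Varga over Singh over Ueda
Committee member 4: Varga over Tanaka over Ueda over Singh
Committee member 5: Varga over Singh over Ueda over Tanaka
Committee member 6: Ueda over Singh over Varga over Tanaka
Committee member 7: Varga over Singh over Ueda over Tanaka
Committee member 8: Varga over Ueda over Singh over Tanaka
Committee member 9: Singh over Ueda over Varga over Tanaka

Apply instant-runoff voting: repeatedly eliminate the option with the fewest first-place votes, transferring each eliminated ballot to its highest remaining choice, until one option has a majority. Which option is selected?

Varga

Round 1: Varga 4, Singh 2, Ueda 2, Tanaka 1. Tanaka has the fewest and is eliminated.
Round 2: Varga 5, Singh 2, Ueda 2. Varga has a majority.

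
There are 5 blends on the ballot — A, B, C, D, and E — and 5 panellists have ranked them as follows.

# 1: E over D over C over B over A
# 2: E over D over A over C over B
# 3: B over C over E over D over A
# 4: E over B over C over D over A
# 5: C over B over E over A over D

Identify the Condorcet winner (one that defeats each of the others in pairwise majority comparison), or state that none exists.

Head-to-head results (5 voters total):
A vs B: B wins 4–1.
A vs C: C wins 4–1.
A vs D: D wins 4–1.
A vs E: E wins 5–0.
B vs C: C wins 3–2.
B vs D: B wins 3–2.
B vs E: E wins 3–2.
C vs D: C wins 3–2.
C vs E: E wins 3–2.
D vs E: E wins 5–0.
E beats each rival — A (5–0), B (3–2), C (3–2), D (5–0) — so E is the Condorcet winner.

E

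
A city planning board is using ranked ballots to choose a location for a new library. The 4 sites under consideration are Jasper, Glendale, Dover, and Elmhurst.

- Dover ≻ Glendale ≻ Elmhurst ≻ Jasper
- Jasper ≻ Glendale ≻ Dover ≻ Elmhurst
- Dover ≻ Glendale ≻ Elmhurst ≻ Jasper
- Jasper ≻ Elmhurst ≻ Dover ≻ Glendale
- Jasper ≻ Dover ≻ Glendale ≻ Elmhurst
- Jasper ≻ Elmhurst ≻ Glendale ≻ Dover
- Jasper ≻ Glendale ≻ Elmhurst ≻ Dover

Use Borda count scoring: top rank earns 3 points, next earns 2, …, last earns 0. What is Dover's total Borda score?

Borda scores:
  Jasper: 0 + 3 + 0 + 3 + 3 + 3 + 3 = 15
  Glendale: 2 + 2 + 2 + 0 + 1 + 1 + 2 = 10
  Dover: 3 + 1 + 3 + 1 + 2 + 0 + 0 = 10
  Elmhurst: 1 + 0 + 1 + 2 + 0 + 2 + 1 = 7

10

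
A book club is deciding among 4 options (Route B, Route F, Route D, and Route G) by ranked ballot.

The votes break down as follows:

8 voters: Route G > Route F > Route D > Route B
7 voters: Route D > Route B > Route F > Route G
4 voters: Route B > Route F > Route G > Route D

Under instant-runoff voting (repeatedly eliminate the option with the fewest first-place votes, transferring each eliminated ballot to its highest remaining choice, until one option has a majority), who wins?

Round 1: Route G 8, Route D 7, Route B 4, Route F 0. Route F has the fewest and is eliminated.
Round 2: Route G 8, Route D 7, Route B 4. Route B has the fewest and is eliminated.
Round 3: Route G 12, Route D 7. Route G has a majority.

Route G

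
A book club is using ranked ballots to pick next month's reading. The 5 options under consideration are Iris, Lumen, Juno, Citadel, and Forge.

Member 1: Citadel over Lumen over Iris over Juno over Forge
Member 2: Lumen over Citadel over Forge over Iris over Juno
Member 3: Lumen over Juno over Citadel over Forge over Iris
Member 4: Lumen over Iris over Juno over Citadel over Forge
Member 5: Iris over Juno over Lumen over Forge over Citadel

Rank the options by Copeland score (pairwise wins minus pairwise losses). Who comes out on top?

Lumen

Pairwise results:
  Iris vs Lumen: Lumen wins 4–1.
  Iris vs Juno: Iris wins 4–1.
  Iris vs Citadel: Citadel wins 3–2.
  Iris vs Forge: Iris wins 3–2.
  Lumen vs Juno: Lumen wins 4–1.
  Lumen vs Citadel: Lumen wins 4–1.
  Lumen vs Forge: Lumen wins 5–0.
  Juno vs Citadel: Juno wins 3–2.
  Juno vs Forge: Juno wins 4–1.
  Citadel vs Forge: Citadel wins 4–1.
Copeland scores (wins − losses):
  Iris: 2 − 2 = 0
  Lumen: 4 − 0 = 4
  Juno: 2 − 2 = 0
  Citadel: 2 − 2 = 0
  Forge: 0 − 4 = -4
Lumen has the best Copeland score.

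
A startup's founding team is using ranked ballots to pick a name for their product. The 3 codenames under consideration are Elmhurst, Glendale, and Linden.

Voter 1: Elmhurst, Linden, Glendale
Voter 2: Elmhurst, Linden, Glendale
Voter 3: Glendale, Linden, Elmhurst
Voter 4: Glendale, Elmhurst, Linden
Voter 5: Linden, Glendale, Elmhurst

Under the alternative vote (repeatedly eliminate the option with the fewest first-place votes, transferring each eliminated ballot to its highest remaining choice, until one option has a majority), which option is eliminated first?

Linden

Round 1: Elmhurst 2, Glendale 2, Linden 1. Linden has the fewest and is eliminated.
Round 2: Glendale 3, Elmhurst 2. Glendale has a majority.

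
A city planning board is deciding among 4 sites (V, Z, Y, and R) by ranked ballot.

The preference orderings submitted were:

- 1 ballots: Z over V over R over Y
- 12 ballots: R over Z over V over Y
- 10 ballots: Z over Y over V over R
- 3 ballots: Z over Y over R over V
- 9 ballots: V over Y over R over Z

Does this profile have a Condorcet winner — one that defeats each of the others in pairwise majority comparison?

Head-to-head results (35 voters total):
V vs Z: Z wins 26–9.
V vs Y: V wins 22–13.
V vs R: V wins 20–15.
Z vs Y: Z wins 26–9.
Z vs R: R wins 21–14.
Y vs R: Y wins 22–13.
No candidate beats all others: V beats R beats Z beats V, a majority cycle.

No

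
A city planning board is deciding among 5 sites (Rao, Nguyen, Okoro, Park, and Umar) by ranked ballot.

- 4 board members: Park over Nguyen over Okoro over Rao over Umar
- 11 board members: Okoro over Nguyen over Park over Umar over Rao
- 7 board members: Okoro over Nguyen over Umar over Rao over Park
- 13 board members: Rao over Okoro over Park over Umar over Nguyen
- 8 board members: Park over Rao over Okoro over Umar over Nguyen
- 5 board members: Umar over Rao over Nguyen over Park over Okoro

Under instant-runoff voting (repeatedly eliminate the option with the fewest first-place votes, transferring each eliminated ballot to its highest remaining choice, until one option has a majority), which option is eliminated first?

Nguyen

Round 1: Okoro 18, Rao 13, Park 12, Umar 5, Nguyen 0. Nguyen has the fewest and is eliminated.
Round 2: Okoro 18, Rao 13, Park 12, Umar 5. Umar has the fewest and is eliminated.
Round 3: Rao 18, Okoro 18, Park 12. Park has the fewest and is eliminated.
Round 4: Rao 26, Okoro 22. Rao has a majority.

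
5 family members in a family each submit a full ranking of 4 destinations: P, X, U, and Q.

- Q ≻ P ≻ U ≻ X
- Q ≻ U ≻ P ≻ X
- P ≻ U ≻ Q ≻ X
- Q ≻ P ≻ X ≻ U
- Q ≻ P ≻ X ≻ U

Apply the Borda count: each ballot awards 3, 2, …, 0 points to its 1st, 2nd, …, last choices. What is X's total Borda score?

2

Borda scores:
  P: 2 + 1 + 3 + 2 + 2 = 10
  X: 0 + 0 + 0 + 1 + 1 = 2
  U: 1 + 2 + 2 + 0 + 0 = 5
  Q: 3 + 3 + 1 + 3 + 3 = 13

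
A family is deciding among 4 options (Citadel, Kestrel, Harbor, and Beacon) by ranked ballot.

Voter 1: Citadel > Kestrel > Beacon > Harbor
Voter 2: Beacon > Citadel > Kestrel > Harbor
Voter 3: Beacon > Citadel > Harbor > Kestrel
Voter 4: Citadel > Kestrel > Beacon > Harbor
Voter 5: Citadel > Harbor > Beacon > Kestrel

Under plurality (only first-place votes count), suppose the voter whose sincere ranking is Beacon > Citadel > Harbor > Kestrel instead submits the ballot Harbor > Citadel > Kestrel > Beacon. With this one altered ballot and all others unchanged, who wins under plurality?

Citadel

First-place totals with the altered ballot: Citadel 3, Kestrel 0, Harbor 1, Beacon 1.
The winner is unchanged: still Citadel.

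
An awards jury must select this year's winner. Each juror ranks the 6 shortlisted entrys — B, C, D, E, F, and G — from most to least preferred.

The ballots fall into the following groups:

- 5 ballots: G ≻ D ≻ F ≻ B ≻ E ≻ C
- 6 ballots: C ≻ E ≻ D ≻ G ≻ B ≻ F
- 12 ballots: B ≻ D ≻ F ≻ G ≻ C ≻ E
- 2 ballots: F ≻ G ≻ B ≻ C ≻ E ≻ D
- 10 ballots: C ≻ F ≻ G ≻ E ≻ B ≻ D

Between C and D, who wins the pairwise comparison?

Ballots ranking C above D: 6+2+10 = 18.
Ballots ranking D above C: 5+12 = 17.
C wins the head-to-head, 18–17.

C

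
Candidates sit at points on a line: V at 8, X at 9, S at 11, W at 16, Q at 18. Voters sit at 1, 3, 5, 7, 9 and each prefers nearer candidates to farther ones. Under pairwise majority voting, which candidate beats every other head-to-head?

With single-peaked preferences on a line, the Condorcet winner is the candidate closest to the median voter.
The median voter (position 5) is closest to V at 8.
Check: V vs S — voters closer to V: 5 of 5.

V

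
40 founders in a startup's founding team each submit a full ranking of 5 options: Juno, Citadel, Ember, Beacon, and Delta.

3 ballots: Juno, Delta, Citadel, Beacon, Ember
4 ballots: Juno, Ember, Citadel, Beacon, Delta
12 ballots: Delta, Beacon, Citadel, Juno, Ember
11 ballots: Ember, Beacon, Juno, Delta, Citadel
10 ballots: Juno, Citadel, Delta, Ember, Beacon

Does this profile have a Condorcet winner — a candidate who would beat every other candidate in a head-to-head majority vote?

No

Head-to-head results (40 voters total):
Juno vs Citadel: Juno wins 28–12.
Juno vs Ember: Juno wins 29–11.
Juno vs Beacon: Beacon wins 23–17.
Juno vs Delta: Juno wins 28–12.
Citadel vs Ember: Citadel wins 25–15.
Citadel vs Beacon: Beacon wins 23–17.
Citadel vs Delta: Delta wins 26–14.
Ember vs Beacon: Ember wins 25–15.
Ember vs Delta: Delta wins 25–15.
Beacon vs Delta: Delta wins 25–15.
No candidate beats all others: Juno beats Ember beats Beacon beats Juno, a majority cycle.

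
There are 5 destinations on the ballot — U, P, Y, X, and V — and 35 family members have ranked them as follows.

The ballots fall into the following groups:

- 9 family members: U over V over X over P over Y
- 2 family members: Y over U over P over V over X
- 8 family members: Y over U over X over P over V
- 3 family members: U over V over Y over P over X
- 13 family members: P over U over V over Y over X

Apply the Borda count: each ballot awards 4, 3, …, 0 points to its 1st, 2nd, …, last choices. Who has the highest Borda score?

Borda scores:
  U: 9·4 + 2·3 + 8·3 + 3·4 + 13·3 = 117
  P: 9·1 + 2·2 + 8·1 + 3·1 + 13·4 = 76
  Y: 9·0 + 2·4 + 8·4 + 3·2 + 13·1 = 59
  X: 9·2 + 2·0 + 8·2 + 3·0 + 13·0 = 34
  V: 9·3 + 2·1 + 8·0 + 3·3 + 13·2 = 64
U has the highest total.

U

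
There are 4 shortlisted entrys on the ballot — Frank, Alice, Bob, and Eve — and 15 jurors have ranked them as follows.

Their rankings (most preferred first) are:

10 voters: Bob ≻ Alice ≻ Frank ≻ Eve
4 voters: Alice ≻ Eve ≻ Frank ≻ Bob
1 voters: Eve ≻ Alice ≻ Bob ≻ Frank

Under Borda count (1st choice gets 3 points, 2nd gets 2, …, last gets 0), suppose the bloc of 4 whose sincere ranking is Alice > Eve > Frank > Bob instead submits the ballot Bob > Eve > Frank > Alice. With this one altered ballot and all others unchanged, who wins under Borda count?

Borda totals with the altered ballot: Frank 14, Alice 22, Bob 43, Eve 11.
The switch changes the winner from Alice to Bob.

Bob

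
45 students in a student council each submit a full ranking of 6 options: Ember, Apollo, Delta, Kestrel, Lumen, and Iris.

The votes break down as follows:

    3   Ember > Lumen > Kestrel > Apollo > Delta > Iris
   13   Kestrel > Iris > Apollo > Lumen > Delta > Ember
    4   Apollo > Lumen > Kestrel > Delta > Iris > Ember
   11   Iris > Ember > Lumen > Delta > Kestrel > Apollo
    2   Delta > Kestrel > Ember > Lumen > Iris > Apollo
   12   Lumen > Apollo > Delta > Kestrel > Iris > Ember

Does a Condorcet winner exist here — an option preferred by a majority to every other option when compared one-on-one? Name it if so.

There is no Condorcet winner

Head-to-head results (45 voters total):
Ember vs Apollo: Apollo wins 29–16.
Ember vs Delta: Delta wins 31–14.
Ember vs Kestrel: Kestrel wins 31–14.
Ember vs Lumen: Lumen wins 29–16.
Ember vs Iris: Iris wins 40–5.
Apollo vs Delta: Apollo wins 32–13.
Apollo vs Kestrel: Kestrel wins 29–16.
Apollo vs Lumen: Lumen wins 28–17.
Apollo vs Iris: Iris wins 26–19.
Delta vs Kestrel: Delta wins 25–20.
Delta vs Lumen: Lumen wins 43–2.
Delta vs Iris: Iris wins 24–21.
Kestrel vs Lumen: Lumen wins 30–15.
Kestrel vs Iris: Kestrel wins 34–11.
Lumen vs Iris: Iris wins 24–21.
No candidate beats all others: Apollo beats Delta beats Kestrel beats Apollo, a majority cycle.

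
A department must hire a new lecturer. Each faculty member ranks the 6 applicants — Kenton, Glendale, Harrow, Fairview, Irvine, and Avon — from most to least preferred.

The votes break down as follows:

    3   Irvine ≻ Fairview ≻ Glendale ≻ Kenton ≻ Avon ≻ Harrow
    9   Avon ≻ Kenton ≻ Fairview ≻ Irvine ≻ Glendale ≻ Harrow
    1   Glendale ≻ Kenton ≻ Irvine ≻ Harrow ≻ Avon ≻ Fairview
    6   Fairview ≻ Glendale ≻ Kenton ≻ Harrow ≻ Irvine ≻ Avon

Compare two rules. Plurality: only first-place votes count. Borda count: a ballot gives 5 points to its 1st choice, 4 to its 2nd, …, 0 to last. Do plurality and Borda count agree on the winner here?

No

Plurality first-place counts: Kenton 0, Glendale 1, Harrow 0, Fairview 6, Irvine 3, Avon 9 → Avon.
Borda totals: Kenton 64, Glendale 47, Harrow 14, Fairview 69, Irvine 42, Avon 49 → Fairview.
The two rules disagree: plurality picks Avon, Borda picks Fairview.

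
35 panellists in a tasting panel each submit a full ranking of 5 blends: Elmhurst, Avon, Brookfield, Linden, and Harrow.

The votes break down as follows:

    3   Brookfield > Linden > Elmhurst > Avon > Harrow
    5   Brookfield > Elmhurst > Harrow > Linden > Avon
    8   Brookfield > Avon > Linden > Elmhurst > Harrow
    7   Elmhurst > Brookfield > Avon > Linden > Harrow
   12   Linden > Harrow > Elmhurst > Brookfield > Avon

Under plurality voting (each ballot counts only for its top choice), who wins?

First-place vote totals:
  Elmhurst: 7
  Avon: 0
  Brookfield: 16
  Linden: 12
  Harrow: 0
Brookfield has the most first-place votes.

Brookfield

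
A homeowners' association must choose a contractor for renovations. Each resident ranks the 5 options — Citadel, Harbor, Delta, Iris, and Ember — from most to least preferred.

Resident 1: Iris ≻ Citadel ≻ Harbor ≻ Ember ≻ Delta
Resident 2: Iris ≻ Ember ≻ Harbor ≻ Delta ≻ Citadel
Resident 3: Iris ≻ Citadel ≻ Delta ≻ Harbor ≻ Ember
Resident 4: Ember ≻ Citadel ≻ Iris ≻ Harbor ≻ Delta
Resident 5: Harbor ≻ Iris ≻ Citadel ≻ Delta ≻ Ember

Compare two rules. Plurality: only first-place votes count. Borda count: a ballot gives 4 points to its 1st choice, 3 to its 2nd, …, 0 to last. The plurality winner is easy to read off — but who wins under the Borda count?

Plurality first-place counts: Citadel 0, Harbor 1, Delta 0, Iris 3, Ember 1 → Iris.
Borda totals: Citadel 11, Harbor 10, Delta 4, Iris 17, Ember 8 → Iris.

Iris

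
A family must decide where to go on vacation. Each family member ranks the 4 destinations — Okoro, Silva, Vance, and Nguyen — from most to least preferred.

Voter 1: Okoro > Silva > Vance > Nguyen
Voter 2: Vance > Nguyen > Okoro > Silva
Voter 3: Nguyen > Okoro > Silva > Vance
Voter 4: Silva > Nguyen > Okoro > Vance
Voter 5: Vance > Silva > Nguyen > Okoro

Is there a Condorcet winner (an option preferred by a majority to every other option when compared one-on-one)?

No

Head-to-head results (5 voters total):
Okoro vs Silva: Okoro wins 3–2.
Okoro vs Vance: Okoro wins 3–2.
Okoro vs Nguyen: Nguyen wins 4–1.
Silva vs Vance: Silva wins 3–2.
Silva vs Nguyen: Silva wins 3–2.
Vance vs Nguyen: Vance wins 3–2.
No candidate beats all others: Okoro beats Silva beats Nguyen beats Okoro, a majority cycle.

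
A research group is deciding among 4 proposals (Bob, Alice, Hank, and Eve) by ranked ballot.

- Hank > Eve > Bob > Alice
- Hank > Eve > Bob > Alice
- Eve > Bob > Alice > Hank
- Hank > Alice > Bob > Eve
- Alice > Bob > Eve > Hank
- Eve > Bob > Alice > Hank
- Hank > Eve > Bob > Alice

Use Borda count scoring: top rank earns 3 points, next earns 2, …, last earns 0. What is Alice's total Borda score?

Borda scores:
  Bob: 1 + 1 + 2 + 1 + 2 + 2 + 1 = 10
  Alice: 0 + 0 + 1 + 2 + 3 + 1 + 0 = 7
  Hank: 3 + 3 + 0 + 3 + 0 + 0 + 3 = 12
  Eve: 2 + 2 + 3 + 0 + 1 + 3 + 2 = 13

7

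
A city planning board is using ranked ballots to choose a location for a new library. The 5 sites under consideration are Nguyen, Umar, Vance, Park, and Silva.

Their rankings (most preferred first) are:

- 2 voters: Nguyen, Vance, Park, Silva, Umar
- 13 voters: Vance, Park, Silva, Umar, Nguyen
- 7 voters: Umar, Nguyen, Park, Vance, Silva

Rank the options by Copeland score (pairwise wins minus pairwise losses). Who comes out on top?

Vance

Pairwise results:
  Nguyen vs Umar: Umar wins 20–2.
  Nguyen vs Vance: Vance wins 13–9.
  Nguyen vs Park: Park wins 13–9.
  Nguyen vs Silva: Silva wins 13–9.
  Umar vs Vance: Vance wins 15–7.
  Umar vs Park: Park wins 15–7.
  Umar vs Silva: Silva wins 15–7.
  Vance vs Park: Vance wins 15–7.
  Vance vs Silva: Vance wins 22–0.
  Park vs Silva: Park wins 22–0.
Copeland scores (wins − losses):
  Nguyen: 0 − 4 = -4
  Umar: 1 − 3 = -2
  Vance: 4 − 0 = 4
  Park: 3 − 1 = 2
  Silva: 2 − 2 = 0
Vance has the best Copeland score.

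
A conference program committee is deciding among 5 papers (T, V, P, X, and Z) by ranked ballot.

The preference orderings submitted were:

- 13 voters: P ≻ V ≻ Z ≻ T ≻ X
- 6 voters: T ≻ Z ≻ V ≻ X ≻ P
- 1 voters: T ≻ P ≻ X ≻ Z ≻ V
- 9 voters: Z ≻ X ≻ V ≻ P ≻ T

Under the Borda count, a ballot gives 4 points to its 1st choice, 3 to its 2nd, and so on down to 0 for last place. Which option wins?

Z

Borda scores:
  T: 13·1 + 6·4 + 4 + 9·0 = 41
  V: 13·3 + 6·2 + 0 + 9·2 = 69
  P: 13·4 + 6·0 + 3 + 9·1 = 64
  X: 13·0 + 6·1 + 2 + 9·3 = 35
  Z: 13·2 + 6·3 + 1 + 9·4 = 81
Z has the highest total.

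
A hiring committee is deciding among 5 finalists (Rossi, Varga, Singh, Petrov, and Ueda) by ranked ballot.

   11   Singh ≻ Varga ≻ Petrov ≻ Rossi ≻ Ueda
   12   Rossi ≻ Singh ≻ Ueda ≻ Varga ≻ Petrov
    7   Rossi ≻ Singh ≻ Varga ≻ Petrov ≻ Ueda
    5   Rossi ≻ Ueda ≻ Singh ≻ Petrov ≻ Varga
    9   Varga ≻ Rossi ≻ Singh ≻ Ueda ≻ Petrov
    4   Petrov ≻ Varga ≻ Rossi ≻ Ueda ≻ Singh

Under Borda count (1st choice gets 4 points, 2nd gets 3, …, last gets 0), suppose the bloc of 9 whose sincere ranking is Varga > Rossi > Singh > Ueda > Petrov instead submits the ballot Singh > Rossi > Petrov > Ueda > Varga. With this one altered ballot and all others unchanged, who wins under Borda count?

Singh

Borda totals with the altered ballot: Rossi 142, Varga 71, Singh 147, Petrov 68, Ueda 52.
The switch changes the winner from Rossi to Singh.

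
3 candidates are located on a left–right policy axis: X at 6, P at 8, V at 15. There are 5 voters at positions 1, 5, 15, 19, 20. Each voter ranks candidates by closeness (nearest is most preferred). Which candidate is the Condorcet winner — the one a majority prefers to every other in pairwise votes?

V

With single-peaked preferences on a line, the Condorcet winner is the candidate closest to the median voter.
The median voter (position 15) is closest to V at 15.
Check: V vs X — voters closer to V: 3 of 5.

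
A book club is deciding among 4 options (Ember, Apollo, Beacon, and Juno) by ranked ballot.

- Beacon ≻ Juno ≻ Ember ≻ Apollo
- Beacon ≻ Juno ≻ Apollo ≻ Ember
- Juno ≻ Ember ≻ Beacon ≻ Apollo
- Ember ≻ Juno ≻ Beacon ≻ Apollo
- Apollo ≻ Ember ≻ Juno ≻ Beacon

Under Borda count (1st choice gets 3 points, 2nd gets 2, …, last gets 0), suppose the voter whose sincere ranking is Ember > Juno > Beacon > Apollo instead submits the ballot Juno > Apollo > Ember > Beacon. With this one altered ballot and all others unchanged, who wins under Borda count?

Juno

Borda totals with the altered ballot: Ember 6, Apollo 6, Beacon 7, Juno 11.
The winner is unchanged: still Juno.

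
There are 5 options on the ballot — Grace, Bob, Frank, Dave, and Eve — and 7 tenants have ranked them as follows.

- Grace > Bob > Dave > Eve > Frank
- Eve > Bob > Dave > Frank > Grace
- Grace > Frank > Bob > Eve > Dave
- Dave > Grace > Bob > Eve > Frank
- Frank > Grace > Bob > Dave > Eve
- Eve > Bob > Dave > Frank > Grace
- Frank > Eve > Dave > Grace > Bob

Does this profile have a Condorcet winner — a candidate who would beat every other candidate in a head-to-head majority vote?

Head-to-head results (7 voters total):
Grace vs Bob: Grace wins 5–2.
Grace vs Frank: Frank wins 4–3.
Grace vs Dave: Dave wins 4–3.
Grace vs Eve: Grace wins 4–3.
Bob vs Frank: Bob wins 4–3.
Bob vs Dave: Bob wins 5–2.
Bob vs Eve: Bob wins 4–3.
Frank vs Dave: Dave wins 4–3.
Frank vs Eve: Eve wins 4–3.
Dave vs Eve: Eve wins 4–3.
No candidate beats all others: Grace beats Bob beats Frank beats Grace, a majority cycle.

No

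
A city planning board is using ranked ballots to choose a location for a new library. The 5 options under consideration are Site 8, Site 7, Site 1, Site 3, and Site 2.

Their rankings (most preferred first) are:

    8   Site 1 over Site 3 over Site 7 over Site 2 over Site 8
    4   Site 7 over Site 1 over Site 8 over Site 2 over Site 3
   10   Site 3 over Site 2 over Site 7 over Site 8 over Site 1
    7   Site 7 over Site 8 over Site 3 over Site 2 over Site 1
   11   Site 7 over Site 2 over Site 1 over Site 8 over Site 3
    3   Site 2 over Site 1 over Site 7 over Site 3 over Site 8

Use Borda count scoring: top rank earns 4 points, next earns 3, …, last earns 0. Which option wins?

Site 7

Borda scores:
  Site 8: 8·0 + 4·2 + 10·1 + 7·3 + 11·1 + 3·0 = 50
  Site 7: 8·2 + 4·4 + 10·2 + 7·4 + 11·4 + 3·2 = 130
  Site 1: 8·4 + 4·3 + 10·0 + 7·0 + 11·2 + 3·3 = 75
  Site 3: 8·3 + 4·0 + 10·4 + 7·2 + 11·0 + 3·1 = 81
  Site 2: 8·1 + 4·1 + 10·3 + 7·1 + 11·3 + 3·4 = 94
Site 7 has the highest total.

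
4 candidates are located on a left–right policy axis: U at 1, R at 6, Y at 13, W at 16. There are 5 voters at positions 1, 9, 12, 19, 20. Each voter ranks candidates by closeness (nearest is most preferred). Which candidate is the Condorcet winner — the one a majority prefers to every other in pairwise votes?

With single-peaked preferences on a line, the Condorcet winner is the candidate closest to the median voter.
The median voter (position 12) is closest to Y at 13.
Check: Y vs R — voters closer to Y: 3 of 5.

Y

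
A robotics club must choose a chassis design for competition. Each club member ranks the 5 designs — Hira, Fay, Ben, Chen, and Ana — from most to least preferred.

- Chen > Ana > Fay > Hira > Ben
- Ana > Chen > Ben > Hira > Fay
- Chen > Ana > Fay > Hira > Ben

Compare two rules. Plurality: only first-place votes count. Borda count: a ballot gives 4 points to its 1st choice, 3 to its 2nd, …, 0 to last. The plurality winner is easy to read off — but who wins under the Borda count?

Plurality first-place counts: Hira 0, Fay 0, Ben 0, Chen 2, Ana 1 → Chen.
Borda totals: Hira 3, Fay 4, Ben 2, Chen 11, Ana 10 → Chen.

Chen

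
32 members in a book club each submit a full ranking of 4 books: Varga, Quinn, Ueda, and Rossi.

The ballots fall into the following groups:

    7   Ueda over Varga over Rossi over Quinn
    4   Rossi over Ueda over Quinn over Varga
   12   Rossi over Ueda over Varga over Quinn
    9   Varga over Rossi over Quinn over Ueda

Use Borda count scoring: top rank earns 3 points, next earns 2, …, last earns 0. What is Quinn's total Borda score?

13

Borda scores:
  Varga: 7·2 + 4·0 + 12·1 + 9·3 = 53
  Quinn: 7·0 + 4·1 + 12·0 + 9·1 = 13
  Ueda: 7·3 + 4·2 + 12·2 + 9·0 = 53
  Rossi: 7·1 + 4·3 + 12·3 + 9·2 = 73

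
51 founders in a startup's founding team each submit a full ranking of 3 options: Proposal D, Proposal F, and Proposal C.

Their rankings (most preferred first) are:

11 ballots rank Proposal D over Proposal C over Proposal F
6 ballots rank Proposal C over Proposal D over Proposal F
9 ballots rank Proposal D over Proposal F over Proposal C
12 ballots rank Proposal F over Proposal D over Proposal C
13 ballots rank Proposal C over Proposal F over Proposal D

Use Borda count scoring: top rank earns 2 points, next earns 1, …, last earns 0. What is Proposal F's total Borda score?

Borda scores:
  Proposal D: 11·2 + 6·1 + 9·2 + 12·1 + 13·0 = 58
  Proposal F: 11·0 + 6·0 + 9·1 + 12·2 + 13·1 = 46
  Proposal C: 11·1 + 6·2 + 9·0 + 12·0 + 13·2 = 49

46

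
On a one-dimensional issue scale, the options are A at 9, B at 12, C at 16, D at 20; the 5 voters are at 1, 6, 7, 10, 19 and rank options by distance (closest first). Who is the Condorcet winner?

A

With single-peaked preferences on a line, the Condorcet winner is the candidate closest to the median voter.
The median voter (position 7) is closest to A at 9.
Check: A vs B — voters closer to A: 4 of 5.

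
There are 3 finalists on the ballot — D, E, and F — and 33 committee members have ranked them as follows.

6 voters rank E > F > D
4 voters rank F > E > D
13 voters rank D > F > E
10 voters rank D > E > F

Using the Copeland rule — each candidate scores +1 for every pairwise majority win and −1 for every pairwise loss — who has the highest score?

D

Pairwise results:
  D vs E: D wins 23–10.
  D vs F: D wins 23–10.
  E vs F: F wins 17–16.
Copeland scores (wins − losses):
  D: 2 − 0 = 2
  E: 0 − 2 = -2
  F: 1 − 1 = 0
D has the best Copeland score.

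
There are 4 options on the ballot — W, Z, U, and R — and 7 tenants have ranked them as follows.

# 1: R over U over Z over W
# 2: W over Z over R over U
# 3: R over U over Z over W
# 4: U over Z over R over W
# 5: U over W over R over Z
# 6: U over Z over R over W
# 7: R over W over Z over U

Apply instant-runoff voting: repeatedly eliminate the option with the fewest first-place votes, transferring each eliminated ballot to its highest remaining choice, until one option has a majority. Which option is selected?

R

Round 1: U 3, R 3, W 1, Z 0. Z has the fewest and is eliminated.
Round 2: U 3, R 3, W 1. W has the fewest and is eliminated.
Round 3: R 4, U 3. R has a majority.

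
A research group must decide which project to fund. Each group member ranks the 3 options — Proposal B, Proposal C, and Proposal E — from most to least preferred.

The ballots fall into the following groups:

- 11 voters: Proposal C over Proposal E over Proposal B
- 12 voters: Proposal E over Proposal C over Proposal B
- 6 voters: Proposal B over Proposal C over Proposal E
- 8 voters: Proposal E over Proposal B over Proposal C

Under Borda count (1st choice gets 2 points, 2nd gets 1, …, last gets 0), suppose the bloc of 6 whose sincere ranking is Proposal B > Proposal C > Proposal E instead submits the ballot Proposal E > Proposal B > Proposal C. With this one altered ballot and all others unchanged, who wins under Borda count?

Borda totals with the altered ballot: Proposal B 14, Proposal C 34, Proposal E 63.
The winner is unchanged: still Proposal E.

Proposal E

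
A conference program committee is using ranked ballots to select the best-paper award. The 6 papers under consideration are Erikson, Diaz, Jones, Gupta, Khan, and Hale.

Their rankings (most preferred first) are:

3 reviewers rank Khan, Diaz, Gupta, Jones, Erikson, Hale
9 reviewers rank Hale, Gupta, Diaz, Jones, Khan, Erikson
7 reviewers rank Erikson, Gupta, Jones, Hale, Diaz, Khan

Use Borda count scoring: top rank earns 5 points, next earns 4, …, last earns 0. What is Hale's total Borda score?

59

Borda scores:
  Erikson: 3·1 + 9·0 + 7·5 = 38
  Diaz: 3·4 + 9·3 + 7·1 = 46
  Jones: 3·2 + 9·2 + 7·3 = 45
  Gupta: 3·3 + 9·4 + 7·4 = 73
  Khan: 3·5 + 9·1 + 7·0 = 24
  Hale: 3·0 + 9·5 + 7·2 = 59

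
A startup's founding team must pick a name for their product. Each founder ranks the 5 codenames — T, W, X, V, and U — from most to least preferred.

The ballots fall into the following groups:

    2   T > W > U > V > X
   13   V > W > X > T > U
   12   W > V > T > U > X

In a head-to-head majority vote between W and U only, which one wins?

Ballots ranking W above U: 2+13+12 = 27.
Ballots ranking U above W: 0.
W wins the head-to-head, 27–0.

W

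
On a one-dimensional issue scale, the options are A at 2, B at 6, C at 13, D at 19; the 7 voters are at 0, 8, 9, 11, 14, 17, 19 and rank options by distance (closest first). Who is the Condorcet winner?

C

With single-peaked preferences on a line, the Condorcet winner is the candidate closest to the median voter.
The median voter (position 11) is closest to C at 13.
Check: C vs B — voters closer to C: 4 of 7.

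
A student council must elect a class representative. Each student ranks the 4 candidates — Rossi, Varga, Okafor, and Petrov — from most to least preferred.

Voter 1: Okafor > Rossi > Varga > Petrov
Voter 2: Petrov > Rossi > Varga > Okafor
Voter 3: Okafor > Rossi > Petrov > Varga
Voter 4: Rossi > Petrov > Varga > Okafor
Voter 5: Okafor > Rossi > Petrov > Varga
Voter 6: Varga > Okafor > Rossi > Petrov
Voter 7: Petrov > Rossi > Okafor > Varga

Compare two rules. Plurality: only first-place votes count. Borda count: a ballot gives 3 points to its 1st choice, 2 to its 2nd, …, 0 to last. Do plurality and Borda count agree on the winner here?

Plurality first-place counts: Rossi 1, Varga 1, Okafor 3, Petrov 2 → Okafor.
Borda totals: Rossi 14, Varga 6, Okafor 12, Petrov 10 → Rossi.
The two rules disagree: plurality picks Okafor, Borda picks Rossi.

No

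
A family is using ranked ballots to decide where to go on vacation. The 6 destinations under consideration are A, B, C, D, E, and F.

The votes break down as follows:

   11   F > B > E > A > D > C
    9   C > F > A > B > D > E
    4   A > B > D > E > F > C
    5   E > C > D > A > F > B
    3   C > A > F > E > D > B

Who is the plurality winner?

First-place vote totals:
  A: 4
  B: 0
  C: 12
  D: 0
  E: 5
  F: 11
C has the most first-place votes.

C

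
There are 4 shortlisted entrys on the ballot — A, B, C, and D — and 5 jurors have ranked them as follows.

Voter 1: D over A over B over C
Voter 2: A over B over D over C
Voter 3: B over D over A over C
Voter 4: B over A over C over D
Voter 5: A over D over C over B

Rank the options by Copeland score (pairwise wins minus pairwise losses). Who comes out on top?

A

Pairwise results:
  A vs B: A wins 3–2.
  A vs C: A wins 5–0.
  A vs D: A wins 3–2.
  B vs C: B wins 4–1.
  B vs D: B wins 3–2.
  C vs D: D wins 4–1.
Copeland scores (wins − losses):
  A: 3 − 0 = 3
  B: 2 − 1 = 1
  C: 0 − 3 = -3
  D: 1 − 2 = -1
A has the best Copeland score.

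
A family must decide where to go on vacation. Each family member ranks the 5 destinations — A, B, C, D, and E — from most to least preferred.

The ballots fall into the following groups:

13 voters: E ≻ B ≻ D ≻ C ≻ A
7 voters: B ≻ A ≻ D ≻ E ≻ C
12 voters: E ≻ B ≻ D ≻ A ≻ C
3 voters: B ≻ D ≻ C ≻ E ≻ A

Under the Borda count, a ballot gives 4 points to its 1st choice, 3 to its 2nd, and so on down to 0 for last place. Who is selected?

Borda scores:
  A: 13·0 + 7·3 + 12·1 + 3·0 = 33
  B: 13·3 + 7·4 + 12·3 + 3·4 = 115
  C: 13·1 + 7·0 + 12·0 + 3·2 = 19
  D: 13·2 + 7·2 + 12·2 + 3·3 = 73
  E: 13·4 + 7·1 + 12·4 + 3·1 = 110
B has the highest total.

B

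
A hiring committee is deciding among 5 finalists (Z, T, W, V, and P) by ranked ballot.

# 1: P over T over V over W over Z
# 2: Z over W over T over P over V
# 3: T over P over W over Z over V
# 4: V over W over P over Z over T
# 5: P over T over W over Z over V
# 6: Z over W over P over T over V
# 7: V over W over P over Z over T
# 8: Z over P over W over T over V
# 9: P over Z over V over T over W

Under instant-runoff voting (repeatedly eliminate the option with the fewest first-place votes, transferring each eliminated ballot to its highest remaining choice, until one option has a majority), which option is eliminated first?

Round 1: Z 3, P 3, V 2, T 1, W 0. W has the fewest and is eliminated.
Round 2: Z 3, P 3, V 2, T 1. T has the fewest and is eliminated.
Round 3: P 4, Z 3, V 2. V has the fewest and is eliminated.
Round 4: P 6, Z 3. P has a majority.

W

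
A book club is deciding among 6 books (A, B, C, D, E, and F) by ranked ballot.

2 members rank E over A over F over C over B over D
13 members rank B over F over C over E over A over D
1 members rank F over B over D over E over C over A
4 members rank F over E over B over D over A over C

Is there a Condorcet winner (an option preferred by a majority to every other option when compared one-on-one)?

Yes

Head-to-head results (20 voters total):
A vs B: B wins 18–2.
A vs C: C wins 14–6.
A vs D: A wins 15–5.
A vs E: E wins 20–0.
A vs F: F wins 18–2.
B vs C: B wins 18–2.
B vs D: B wins 20–0.
B vs E: B wins 14–6.
B vs F: B wins 13–7.
C vs D: C wins 15–5.
C vs E: C wins 13–7.
C vs F: F wins 20–0.
D vs E: E wins 19–1.
D vs F: F wins 20–0.
E vs F: F wins 18–2.
B beats each rival — A (18–2), C (18–2), D (20–0), E (14–6), F (13–7) — so B is the Condorcet winner.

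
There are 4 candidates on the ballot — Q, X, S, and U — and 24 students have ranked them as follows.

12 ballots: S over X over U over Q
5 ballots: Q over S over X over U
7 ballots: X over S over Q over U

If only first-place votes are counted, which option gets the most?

First-place vote totals:
  Q: 5
  X: 7
  S: 12
  U: 0
S has the most first-place votes.

S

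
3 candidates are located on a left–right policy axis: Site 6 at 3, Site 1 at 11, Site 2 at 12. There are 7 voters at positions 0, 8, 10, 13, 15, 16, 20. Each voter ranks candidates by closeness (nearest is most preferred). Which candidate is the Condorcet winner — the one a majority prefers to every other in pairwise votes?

Site 2

With single-peaked preferences on a line, the Condorcet winner is the candidate closest to the median voter.
The median voter (position 13) is closest to Site 2 at 12.
Check: Site 2 vs Site 1 — voters closer to Site 2: 4 of 7.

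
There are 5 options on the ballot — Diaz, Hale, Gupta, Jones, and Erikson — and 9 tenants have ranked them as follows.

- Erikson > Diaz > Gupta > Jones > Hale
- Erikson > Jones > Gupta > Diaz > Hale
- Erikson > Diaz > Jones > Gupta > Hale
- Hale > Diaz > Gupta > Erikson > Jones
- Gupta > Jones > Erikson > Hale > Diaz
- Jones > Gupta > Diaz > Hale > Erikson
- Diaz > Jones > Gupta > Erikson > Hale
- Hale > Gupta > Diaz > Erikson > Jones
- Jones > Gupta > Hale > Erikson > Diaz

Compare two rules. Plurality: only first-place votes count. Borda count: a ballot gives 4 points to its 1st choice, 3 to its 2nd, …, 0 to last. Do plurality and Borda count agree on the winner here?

Plurality first-place counts: Diaz 1, Hale 2, Gupta 1, Jones 2, Erikson 3 → Erikson.
Borda totals: Diaz 18, Hale 12, Gupta 22, Jones 20, Erikson 18 → Gupta.
The two rules disagree: plurality picks Erikson, Borda picks Gupta.

No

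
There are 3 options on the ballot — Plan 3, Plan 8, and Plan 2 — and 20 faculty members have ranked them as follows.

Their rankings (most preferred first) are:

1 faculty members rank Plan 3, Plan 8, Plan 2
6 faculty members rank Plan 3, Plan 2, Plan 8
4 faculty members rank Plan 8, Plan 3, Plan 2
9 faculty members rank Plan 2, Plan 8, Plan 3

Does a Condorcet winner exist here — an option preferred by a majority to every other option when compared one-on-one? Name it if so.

Head-to-head results (20 voters total):
Plan 3 vs Plan 8: Plan 8 wins 13–7.
Plan 3 vs Plan 2: Plan 3 wins 11–9.
Plan 8 vs Plan 2: Plan 2 wins 15–5.
No candidate beats all others: Plan 3 beats Plan 2 beats Plan 8 beats Plan 3, a majority cycle.

No Condorcet winner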